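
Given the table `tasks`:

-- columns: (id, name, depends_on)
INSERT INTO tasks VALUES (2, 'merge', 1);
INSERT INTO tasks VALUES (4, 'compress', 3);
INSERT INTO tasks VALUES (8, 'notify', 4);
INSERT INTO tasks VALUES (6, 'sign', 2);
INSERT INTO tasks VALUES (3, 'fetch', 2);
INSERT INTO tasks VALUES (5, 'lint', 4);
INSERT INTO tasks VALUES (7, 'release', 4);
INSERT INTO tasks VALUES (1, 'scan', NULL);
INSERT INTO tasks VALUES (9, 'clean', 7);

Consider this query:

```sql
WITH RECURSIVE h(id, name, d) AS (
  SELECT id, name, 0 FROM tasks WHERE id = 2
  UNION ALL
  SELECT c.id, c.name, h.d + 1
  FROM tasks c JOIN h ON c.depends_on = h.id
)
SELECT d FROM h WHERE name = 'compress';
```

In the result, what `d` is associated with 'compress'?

Base: id=2 (merge) at d 0.
Iteration 1: rows with depends_on in {2} -> fetch (id 3, d 1), sign (id 6, d 1).
Iteration 2: rows with depends_on in {3,6} -> compress (id 4, d 2).
Iteration 3: rows with depends_on in {4} -> lint (id 5, d 3), release (id 7, d 3), notify (id 8, d 3).
Iteration 4: rows with depends_on in {5,7,8} -> clean (id 9, d 4).
Iteration 5: no rows with depends_on in {9}; recursion stops.

2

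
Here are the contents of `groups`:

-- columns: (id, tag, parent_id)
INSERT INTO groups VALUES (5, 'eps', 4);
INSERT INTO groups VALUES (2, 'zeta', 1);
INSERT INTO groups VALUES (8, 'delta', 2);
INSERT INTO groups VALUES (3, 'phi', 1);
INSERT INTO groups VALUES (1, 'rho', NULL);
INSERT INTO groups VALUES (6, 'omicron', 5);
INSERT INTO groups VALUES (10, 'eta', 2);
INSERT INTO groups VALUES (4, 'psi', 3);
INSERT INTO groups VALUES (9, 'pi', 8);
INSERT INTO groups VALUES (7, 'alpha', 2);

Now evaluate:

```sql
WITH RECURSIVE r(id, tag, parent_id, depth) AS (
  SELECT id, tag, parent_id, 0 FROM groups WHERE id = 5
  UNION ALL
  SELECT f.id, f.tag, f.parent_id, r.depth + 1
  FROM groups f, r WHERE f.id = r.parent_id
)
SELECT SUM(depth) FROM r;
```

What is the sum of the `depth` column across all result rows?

6

Base: id=5 (eps), parent_id=4, depth 0.
Iteration 1: join on id=4 -> psi (id 4, parent_id=3, depth 1).
Iteration 2: join on id=3 -> phi (id 3, parent_id=1, depth 2).
Iteration 3: join on id=1 -> rho (id 1, parent_id=NULL, depth 3).
Iteration 4: parent_id is NULL; no match; recursion stops.
SUM(depth) = 0 + 1 + 2 + 3 = 6.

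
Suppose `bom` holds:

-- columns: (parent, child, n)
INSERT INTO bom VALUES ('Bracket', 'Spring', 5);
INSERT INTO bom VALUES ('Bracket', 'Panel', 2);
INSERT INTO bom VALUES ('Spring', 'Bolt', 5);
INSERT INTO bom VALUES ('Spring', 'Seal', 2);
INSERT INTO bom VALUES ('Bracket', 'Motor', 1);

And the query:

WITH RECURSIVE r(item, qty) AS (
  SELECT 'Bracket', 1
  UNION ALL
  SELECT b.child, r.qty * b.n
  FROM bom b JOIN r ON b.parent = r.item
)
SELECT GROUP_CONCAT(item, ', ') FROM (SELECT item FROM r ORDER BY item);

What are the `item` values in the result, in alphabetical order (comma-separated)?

Base: (Bracket, qty=1).
Iteration 1: components of {Bracket} -> Motor = 1*1 = 1, Panel = 1*2 = 2, Spring = 1*5 = 5.
Iteration 2: components of {Motor,Panel,Spring} -> Bolt = 5*5 = 25, Seal = 5*2 = 10.
Iteration 3: no further components; recursion stops.

Bolt, Bracket, Motor, Panel, Seal, Spring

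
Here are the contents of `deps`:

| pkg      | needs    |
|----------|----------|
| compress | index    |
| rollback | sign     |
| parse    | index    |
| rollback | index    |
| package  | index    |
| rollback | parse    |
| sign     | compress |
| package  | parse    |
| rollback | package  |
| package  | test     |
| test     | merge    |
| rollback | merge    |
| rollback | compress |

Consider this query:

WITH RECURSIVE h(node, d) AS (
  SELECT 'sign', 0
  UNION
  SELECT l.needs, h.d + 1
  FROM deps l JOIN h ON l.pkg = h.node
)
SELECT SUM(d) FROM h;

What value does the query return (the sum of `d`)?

3

Base: (sign, d=0).
Iteration 1: edges from {sign} -> (compress, d=1).
Iteration 2: edges from {compress} -> (index, d=2).
Iteration 3: no outgoing edges from {index}; recursion stops.
SUM(d) = 0 + 1 + 2 = 3.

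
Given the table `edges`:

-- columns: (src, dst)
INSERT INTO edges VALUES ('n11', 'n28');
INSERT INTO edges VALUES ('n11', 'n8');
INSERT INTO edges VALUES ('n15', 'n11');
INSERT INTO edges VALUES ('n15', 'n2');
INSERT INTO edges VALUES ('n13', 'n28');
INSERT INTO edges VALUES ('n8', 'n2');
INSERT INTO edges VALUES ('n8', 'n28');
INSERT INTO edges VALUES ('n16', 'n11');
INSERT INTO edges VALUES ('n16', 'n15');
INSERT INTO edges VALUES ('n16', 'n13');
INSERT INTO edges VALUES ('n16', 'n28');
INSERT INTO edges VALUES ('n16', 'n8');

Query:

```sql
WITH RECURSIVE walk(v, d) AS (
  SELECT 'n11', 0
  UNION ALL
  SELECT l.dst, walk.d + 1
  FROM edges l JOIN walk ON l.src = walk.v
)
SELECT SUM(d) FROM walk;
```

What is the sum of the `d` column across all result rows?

Base: (n11, d=0).
Iteration 1: edges from {n11} -> (n28, d=1), (n8, d=1).
Iteration 2: edges from {n28,n8} -> (n2, d=2), (n28, d=2).
Iteration 3: no outgoing edges from {n2,n28}; recursion stops.
SUM(d) = 0 + 1 + 1 + 2 + 2 = 6.

6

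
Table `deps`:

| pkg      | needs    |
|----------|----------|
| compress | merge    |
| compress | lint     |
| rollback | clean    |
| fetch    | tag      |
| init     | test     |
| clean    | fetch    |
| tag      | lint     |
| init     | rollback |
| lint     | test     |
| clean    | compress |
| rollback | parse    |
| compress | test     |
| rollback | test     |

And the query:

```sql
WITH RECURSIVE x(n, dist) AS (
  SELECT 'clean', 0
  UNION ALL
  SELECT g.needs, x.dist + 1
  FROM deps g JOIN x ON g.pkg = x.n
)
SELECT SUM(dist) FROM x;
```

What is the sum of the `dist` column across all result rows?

20

Base: (clean, dist=0).
Iteration 1: edges from {clean} -> (compress, dist=1), (fetch, dist=1).
Iteration 2: edges from {compress,fetch} -> (lint, dist=2), (merge, dist=2), (tag, dist=2), (test, dist=2).
Iteration 3: edges from {lint,merge,tag,test} -> (lint, dist=3), (test, dist=3).
Iteration 4: edges from {lint,test} -> (test, dist=4).
Iteration 5: no outgoing edges from {test}; recursion stops.
SUM(dist) = 0 + 1 + 1 + 2 + 2 + 2 + 2 + 3 + 3 + 4 = 20.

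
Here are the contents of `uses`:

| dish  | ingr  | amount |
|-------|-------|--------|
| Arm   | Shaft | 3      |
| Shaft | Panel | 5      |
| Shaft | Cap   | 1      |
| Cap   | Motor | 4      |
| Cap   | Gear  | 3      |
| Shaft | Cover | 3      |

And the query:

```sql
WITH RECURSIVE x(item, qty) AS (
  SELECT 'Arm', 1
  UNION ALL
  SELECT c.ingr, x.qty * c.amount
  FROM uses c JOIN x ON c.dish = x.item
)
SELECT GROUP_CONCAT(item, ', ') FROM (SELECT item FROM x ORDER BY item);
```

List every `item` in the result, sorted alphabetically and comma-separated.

Base: (Arm, qty=1).
Iteration 1: components of {Arm} -> Shaft = 1*3 = 3.
Iteration 2: components of {Shaft} -> Cap = 3*1 = 3, Cover = 3*3 = 9, Panel = 3*5 = 15.
Iteration 3: components of {Cap,Cover,Panel} -> Gear = 3*3 = 9, Motor = 3*4 = 12.
Iteration 4: no further components; recursion stops.

Arm, Cap, Cover, Gear, Motor, Panel, Shaft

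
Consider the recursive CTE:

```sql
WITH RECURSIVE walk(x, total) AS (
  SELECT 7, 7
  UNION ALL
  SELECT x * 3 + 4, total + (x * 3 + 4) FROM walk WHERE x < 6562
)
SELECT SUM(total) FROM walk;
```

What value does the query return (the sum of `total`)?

44172

Base: x=7, total=7.
Iteration 1: 7 < 6562 holds -> x = 7 * 3 + 4 = 25, total = 7 + 25 = 32.
Iteration 2: 25 < 6562 holds -> x = 25 * 3 + 4 = 79, total = 32 + 79 = 111.
Iteration 3: 79 < 6562 holds -> x = 79 * 3 + 4 = 241, total = 111 + 241 = 352.
Iteration 4: 241 < 6562 holds -> x = 241 * 3 + 4 = 727, total = 352 + 727 = 1079.
Iteration 5: 727 < 6562 holds -> x = 727 * 3 + 4 = 2185, total = 1079 + 2185 = 3264.
Iteration 6: 2185 < 6562 holds -> x = 2185 * 3 + 4 = 6559, total = 3264 + 6559 = 9823.
Iteration 7: 6559 < 6562 holds -> x = 6559 * 3 + 4 = 19681, total = 9823 + 19681 = 29504.
Iteration 8: 19681 < 6562 fails; recursion stops.
SUM(total) = 7 + 32 + 111 + 352 + 1079 + 3264 + 9823 + 29504 = 44172.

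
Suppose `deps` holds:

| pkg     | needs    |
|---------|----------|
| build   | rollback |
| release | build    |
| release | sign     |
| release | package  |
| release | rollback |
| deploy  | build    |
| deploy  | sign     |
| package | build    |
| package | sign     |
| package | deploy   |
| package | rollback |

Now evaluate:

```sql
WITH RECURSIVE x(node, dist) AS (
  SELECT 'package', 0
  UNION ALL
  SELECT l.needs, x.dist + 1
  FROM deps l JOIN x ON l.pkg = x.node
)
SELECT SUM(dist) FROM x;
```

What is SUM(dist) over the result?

13

Base: (package, dist=0).
Iteration 1: edges from {package} -> (build, dist=1), (deploy, dist=1), (rollback, dist=1), (sign, dist=1).
Iteration 2: edges from {build,deploy,rollback,sign} -> (build, dist=2), (rollback, dist=2), (sign, dist=2).
Iteration 3: edges from {build,rollback,sign} -> (rollback, dist=3).
Iteration 4: no outgoing edges from {rollback}; recursion stops.
SUM(dist) = 0 + 1 + 1 + 1 + 1 + 2 + 2 + 2 + 3 = 13.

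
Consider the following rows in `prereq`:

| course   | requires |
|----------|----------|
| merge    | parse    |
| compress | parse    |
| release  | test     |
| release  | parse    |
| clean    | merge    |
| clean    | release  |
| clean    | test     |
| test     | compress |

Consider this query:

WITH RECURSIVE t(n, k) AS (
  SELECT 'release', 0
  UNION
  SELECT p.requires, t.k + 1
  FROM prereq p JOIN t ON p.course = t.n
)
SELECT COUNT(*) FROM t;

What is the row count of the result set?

Base: (release, k=0).
Iteration 1: edges from {release} -> (parse, k=1), (test, k=1).
Iteration 2: edges from {parse,test} -> (compress, k=2).
Iteration 3: edges from {compress} -> (parse, k=3).
Iteration 4: no outgoing edges from {parse}; recursion stops.
Total rows emitted: 5.

5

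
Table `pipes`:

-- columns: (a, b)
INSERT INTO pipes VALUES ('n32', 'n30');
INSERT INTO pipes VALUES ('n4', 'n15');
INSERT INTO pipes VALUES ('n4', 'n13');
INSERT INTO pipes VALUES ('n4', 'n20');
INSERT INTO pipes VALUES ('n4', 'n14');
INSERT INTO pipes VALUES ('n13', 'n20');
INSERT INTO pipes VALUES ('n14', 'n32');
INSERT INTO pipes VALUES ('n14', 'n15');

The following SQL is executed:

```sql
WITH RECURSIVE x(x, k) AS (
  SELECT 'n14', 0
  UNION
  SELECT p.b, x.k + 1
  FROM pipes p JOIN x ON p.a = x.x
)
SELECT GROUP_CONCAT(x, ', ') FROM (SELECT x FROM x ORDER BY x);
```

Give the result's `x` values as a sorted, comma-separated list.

n14, n15, n30, n32

Base: (n14, k=0).
Iteration 1: edges from {n14} -> (n15, k=1), (n32, k=1).
Iteration 2: edges from {n15,n32} -> (n30, k=2).
Iteration 3: no outgoing edges from {n30}; recursion stops.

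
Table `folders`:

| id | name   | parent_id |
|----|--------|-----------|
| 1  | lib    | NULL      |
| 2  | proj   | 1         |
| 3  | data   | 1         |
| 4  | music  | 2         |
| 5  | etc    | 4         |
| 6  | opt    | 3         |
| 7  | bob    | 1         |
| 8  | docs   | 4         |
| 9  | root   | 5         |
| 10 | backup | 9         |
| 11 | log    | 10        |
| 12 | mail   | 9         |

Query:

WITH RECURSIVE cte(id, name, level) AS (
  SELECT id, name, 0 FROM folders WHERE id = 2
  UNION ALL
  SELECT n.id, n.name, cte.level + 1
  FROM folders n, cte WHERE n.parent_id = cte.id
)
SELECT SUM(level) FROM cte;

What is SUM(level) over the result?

Base: id=2 (proj) at level 0.
Iteration 1: rows with parent_id in {2} -> music (id 4, level 1).
Iteration 2: rows with parent_id in {4} -> etc (id 5, level 2), docs (id 8, level 2).
Iteration 3: rows with parent_id in {5,8} -> root (id 9, level 3).
Iteration 4: rows with parent_id in {9} -> backup (id 10, level 4), mail (id 12, level 4).
Iteration 5: rows with parent_id in {10,12} -> log (id 11, level 5).
Iteration 6: no rows with parent_id in {11}; recursion stops.
SUM(level) = 0 + 1 + 2 + 2 + 3 + 4 + 4 + 5 = 21.

21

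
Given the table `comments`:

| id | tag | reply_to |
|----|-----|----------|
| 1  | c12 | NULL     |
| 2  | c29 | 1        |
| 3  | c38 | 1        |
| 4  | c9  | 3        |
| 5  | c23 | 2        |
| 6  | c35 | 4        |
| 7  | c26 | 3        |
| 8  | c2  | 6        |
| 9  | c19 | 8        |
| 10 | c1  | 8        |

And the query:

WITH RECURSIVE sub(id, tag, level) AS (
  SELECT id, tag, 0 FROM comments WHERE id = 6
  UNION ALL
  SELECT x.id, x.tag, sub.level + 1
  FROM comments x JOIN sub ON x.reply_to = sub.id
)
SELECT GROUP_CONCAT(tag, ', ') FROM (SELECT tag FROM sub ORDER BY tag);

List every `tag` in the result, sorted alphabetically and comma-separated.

Base: id=6 (c35) at level 0.
Iteration 1: rows with reply_to in {6} -> c2 (id 8, level 1).
Iteration 2: rows with reply_to in {8} -> c19 (id 9, level 2), c1 (id 10, level 2).
Iteration 3: no rows with reply_to in {9,10}; recursion stops.

c1, c19, c2, c35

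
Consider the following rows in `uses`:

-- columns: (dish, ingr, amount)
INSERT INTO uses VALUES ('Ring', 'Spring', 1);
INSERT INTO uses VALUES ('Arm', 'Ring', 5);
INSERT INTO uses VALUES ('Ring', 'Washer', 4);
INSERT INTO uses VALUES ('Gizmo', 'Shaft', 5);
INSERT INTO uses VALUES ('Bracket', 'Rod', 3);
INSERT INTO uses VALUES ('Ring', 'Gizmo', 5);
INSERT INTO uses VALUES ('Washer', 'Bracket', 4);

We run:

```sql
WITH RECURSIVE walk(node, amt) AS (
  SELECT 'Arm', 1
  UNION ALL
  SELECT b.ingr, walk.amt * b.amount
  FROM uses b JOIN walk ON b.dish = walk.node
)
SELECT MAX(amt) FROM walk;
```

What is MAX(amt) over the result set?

Base: (Arm, amt=1).
Iteration 1: components of {Arm} -> Ring = 1*5 = 5.
Iteration 2: components of {Ring} -> Gizmo = 5*5 = 25, Spring = 5*1 = 5, Washer = 5*4 = 20.
Iteration 3: components of {Gizmo,Spring,Washer} -> Bracket = 20*4 = 80, Shaft = 25*5 = 125.
Iteration 4: components of {Bracket,Shaft} -> Rod = 80*3 = 240.
Iteration 5: no further components; recursion stops.
amt values: 1, 5, 25, 5, 20, 125, 80, 240; the maximum is 240.

240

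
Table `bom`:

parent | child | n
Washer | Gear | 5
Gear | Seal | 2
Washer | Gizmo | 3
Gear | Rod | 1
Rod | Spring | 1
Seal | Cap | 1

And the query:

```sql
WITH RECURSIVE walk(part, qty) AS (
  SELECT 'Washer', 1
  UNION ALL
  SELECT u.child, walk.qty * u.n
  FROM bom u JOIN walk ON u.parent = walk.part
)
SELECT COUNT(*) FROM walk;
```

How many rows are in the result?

Base: (Washer, qty=1).
Iteration 1: components of {Washer} -> Gear = 1*5 = 5, Gizmo = 1*3 = 3.
Iteration 2: components of {Gear,Gizmo} -> Rod = 5*1 = 5, Seal = 5*2 = 10.
Iteration 3: components of {Rod,Seal} -> Cap = 10*1 = 10, Spring = 5*1 = 5.
Iteration 4: no further components; recursion stops.
Total rows emitted: 7.

7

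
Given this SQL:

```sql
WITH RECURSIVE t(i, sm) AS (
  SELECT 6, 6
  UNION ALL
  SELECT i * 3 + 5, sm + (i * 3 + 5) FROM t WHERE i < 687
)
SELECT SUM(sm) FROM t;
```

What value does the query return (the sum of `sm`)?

Base: i=6, sm=6.
Iteration 1: 6 < 687 holds -> i = 6 * 3 + 5 = 23, sm = 6 + 23 = 29.
Iteration 2: 23 < 687 holds -> i = 23 * 3 + 5 = 74, sm = 29 + 74 = 103.
Iteration 3: 74 < 687 holds -> i = 74 * 3 + 5 = 227, sm = 103 + 227 = 330.
Iteration 4: 227 < 687 holds -> i = 227 * 3 + 5 = 686, sm = 330 + 686 = 1016.
Iteration 5: 686 < 687 holds -> i = 686 * 3 + 5 = 2063, sm = 1016 + 2063 = 3079.
Iteration 6: 2063 < 687 fails; recursion stops.
SUM(sm) = 6 + 29 + 103 + 330 + 1016 + 3079 = 4563.

4563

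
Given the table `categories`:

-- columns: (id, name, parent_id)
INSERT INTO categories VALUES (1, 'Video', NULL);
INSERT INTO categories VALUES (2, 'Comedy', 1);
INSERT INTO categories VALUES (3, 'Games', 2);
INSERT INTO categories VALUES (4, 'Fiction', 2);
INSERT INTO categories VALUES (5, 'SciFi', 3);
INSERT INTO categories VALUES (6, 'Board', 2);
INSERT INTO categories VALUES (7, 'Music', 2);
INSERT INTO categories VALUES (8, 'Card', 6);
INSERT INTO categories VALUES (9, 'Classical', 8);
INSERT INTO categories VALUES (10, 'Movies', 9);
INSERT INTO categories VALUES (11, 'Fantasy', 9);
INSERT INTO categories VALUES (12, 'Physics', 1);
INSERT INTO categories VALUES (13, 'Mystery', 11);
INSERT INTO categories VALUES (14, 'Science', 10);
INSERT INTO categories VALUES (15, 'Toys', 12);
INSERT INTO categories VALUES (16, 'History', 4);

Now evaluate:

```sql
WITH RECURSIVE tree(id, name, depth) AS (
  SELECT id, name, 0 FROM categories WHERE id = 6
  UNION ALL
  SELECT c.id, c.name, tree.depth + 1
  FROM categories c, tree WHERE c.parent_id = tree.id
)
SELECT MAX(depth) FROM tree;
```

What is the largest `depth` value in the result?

Base: id=6 (Board) at depth 0.
Iteration 1: rows with parent_id in {6} -> Card (id 8, depth 1).
Iteration 2: rows with parent_id in {8} -> Classical (id 9, depth 2).
Iteration 3: rows with parent_id in {9} -> Movies (id 10, depth 3), Fantasy (id 11, depth 3).
Iteration 4: rows with parent_id in {10,11} -> Mystery (id 13, depth 4), Science (id 14, depth 4).
Iteration 5: no rows with parent_id in {13,14}; recursion stops.
depth values: 0, 1, 2, 3, 3, 4, 4; the maximum is 4.

4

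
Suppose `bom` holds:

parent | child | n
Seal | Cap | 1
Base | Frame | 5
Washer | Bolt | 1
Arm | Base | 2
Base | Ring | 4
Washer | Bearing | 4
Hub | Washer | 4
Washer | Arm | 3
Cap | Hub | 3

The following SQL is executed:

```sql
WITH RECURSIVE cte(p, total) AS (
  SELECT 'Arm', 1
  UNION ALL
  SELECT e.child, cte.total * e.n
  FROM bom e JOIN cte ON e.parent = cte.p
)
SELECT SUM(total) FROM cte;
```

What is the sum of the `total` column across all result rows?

Base: (Arm, total=1).
Iteration 1: components of {Arm} -> Base = 1*2 = 2.
Iteration 2: components of {Base} -> Frame = 2*5 = 10, Ring = 2*4 = 8.
Iteration 3: no further components; recursion stops.
SUM(total) = 1 + 2 + 10 + 8 = 21.

21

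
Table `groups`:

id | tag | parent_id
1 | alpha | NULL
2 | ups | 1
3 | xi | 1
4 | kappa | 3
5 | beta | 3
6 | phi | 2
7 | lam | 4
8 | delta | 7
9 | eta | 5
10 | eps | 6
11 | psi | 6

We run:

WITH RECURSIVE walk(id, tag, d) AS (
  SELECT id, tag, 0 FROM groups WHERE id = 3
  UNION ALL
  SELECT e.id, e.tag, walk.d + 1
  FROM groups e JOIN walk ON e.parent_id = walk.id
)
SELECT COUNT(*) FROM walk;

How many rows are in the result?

Base: id=3 (xi) at d 0.
Iteration 1: rows with parent_id in {3} -> kappa (id 4, d 1), beta (id 5, d 1).
Iteration 2: rows with parent_id in {4,5} -> lam (id 7, d 2), eta (id 9, d 2).
Iteration 3: rows with parent_id in {7,9} -> delta (id 8, d 3).
Iteration 4: no rows with parent_id in {8}; recursion stops.
Total rows emitted: 6.

6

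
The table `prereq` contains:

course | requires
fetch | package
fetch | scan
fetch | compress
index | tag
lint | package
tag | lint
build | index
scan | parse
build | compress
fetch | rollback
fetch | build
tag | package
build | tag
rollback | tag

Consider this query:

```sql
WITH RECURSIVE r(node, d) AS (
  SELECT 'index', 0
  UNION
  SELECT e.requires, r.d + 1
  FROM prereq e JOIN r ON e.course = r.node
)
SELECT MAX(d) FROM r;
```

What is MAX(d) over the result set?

3

Base: (index, d=0).
Iteration 1: edges from {index} -> (tag, d=1).
Iteration 2: edges from {tag} -> (lint, d=2), (package, d=2).
Iteration 3: edges from {lint,package} -> (package, d=3).
Iteration 4: no outgoing edges from {package}; recursion stops.
d values: 0, 1, 2, 2, 3; the maximum is 3.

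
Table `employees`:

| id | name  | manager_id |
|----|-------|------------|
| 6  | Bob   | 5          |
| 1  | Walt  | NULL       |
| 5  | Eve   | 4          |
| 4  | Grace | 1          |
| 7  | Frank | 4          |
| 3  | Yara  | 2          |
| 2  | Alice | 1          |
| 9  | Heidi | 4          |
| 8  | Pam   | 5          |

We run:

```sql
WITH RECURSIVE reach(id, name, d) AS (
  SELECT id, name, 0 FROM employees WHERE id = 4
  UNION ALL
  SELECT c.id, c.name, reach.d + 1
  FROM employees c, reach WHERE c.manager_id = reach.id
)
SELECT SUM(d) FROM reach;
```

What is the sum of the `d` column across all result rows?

7

Base: id=4 (Grace) at d 0.
Iteration 1: rows with manager_id in {4} -> Eve (id 5, d 1), Frank (id 7, d 1), Heidi (id 9, d 1).
Iteration 2: rows with manager_id in {5,7,9} -> Bob (id 6, d 2), Pam (id 8, d 2).
Iteration 3: no rows with manager_id in {6,8}; recursion stops.
SUM(d) = 0 + 1 + 1 + 1 + 2 + 2 = 7.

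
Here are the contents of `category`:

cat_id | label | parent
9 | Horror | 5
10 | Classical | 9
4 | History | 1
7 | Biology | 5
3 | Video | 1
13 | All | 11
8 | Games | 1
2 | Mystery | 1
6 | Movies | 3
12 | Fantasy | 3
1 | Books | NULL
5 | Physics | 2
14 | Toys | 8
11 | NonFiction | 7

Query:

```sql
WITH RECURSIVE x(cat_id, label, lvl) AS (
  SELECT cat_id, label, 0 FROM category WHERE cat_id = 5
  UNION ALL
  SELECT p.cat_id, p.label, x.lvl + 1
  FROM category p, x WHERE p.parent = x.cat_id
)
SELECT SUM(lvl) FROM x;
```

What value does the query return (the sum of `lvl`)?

Base: cat_id=5 (Physics) at lvl 0.
Iteration 1: rows with parent in {5} -> Biology (id 7, lvl 1), Horror (id 9, lvl 1).
Iteration 2: rows with parent in {7,9} -> Classical (id 10, lvl 2), NonFiction (id 11, lvl 2).
Iteration 3: rows with parent in {10,11} -> All (id 13, lvl 3).
Iteration 4: no rows with parent in {13}; recursion stops.
SUM(lvl) = 0 + 1 + 1 + 2 + 2 + 3 = 9.

9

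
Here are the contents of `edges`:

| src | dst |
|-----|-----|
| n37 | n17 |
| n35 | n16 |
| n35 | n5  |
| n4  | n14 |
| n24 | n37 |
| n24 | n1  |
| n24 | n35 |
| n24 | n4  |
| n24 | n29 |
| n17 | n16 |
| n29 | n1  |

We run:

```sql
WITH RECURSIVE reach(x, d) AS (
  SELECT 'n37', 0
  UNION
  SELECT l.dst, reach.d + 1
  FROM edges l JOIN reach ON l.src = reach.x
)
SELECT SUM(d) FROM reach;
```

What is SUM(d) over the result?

Base: (n37, d=0).
Iteration 1: edges from {n37} -> (n17, d=1).
Iteration 2: edges from {n17} -> (n16, d=2).
Iteration 3: no outgoing edges from {n16}; recursion stops.
SUM(d) = 0 + 1 + 2 = 3.

3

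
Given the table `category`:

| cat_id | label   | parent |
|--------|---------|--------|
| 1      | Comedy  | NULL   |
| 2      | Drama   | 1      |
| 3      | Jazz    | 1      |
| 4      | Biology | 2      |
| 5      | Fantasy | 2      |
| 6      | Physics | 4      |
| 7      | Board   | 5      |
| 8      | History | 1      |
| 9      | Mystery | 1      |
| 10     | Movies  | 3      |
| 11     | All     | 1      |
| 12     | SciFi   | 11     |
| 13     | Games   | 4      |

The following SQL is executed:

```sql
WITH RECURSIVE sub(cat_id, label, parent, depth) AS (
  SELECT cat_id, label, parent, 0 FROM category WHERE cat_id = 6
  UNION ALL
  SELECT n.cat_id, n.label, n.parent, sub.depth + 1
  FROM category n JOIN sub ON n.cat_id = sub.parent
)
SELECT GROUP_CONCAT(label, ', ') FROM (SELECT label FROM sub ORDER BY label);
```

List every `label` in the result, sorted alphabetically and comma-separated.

Biology, Comedy, Drama, Physics

Base: cat_id=6 (Physics), parent=4, depth 0.
Iteration 1: join on cat_id=4 -> Biology (id 4, parent=2, depth 1).
Iteration 2: join on cat_id=2 -> Drama (id 2, parent=1, depth 2).
Iteration 3: join on cat_id=1 -> Comedy (id 1, parent=NULL, depth 3).
Iteration 4: parent is NULL; no match; recursion stops.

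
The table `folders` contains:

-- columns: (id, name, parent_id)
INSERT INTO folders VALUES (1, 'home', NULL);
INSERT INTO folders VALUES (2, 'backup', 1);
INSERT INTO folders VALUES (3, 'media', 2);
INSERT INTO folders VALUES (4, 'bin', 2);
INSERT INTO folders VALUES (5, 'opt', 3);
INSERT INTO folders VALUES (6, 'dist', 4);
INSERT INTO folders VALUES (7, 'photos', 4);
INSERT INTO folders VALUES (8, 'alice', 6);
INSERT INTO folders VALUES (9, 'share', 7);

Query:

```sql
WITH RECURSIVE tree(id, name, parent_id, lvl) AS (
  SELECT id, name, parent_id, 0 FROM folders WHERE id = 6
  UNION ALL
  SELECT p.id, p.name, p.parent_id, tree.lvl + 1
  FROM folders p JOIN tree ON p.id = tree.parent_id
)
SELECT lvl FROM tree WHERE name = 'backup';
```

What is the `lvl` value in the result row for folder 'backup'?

Base: id=6 (dist), parent_id=4, lvl 0.
Iteration 1: join on id=4 -> bin (id 4, parent_id=2, lvl 1).
Iteration 2: join on id=2 -> backup (id 2, parent_id=1, lvl 2).
Iteration 3: join on id=1 -> home (id 1, parent_id=NULL, lvl 3).
Iteration 4: parent_id is NULL; no match; recursion stops.

2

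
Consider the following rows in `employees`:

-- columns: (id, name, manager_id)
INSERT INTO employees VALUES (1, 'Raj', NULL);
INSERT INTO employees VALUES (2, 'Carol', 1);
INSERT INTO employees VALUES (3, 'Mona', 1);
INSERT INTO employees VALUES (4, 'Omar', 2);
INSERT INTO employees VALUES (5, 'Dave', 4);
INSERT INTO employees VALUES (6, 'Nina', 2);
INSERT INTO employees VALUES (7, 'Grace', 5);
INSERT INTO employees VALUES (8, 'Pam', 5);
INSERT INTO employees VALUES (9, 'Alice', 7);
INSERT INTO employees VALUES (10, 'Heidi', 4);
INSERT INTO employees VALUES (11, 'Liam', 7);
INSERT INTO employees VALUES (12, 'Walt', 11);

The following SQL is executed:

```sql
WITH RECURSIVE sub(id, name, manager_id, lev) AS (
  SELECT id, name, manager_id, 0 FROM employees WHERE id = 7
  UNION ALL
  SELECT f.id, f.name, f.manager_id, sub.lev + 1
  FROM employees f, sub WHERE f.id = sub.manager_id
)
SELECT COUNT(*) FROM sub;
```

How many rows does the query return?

Base: id=7 (Grace), manager_id=5, lev 0.
Iteration 1: join on id=5 -> Dave (id 5, manager_id=4, lev 1).
Iteration 2: join on id=4 -> Omar (id 4, manager_id=2, lev 2).
Iteration 3: join on id=2 -> Carol (id 2, manager_id=1, lev 3).
Iteration 4: join on id=1 -> Raj (id 1, manager_id=NULL, lev 4).
Iteration 5: manager_id is NULL; no match; recursion stops.
Total rows emitted: 5.

5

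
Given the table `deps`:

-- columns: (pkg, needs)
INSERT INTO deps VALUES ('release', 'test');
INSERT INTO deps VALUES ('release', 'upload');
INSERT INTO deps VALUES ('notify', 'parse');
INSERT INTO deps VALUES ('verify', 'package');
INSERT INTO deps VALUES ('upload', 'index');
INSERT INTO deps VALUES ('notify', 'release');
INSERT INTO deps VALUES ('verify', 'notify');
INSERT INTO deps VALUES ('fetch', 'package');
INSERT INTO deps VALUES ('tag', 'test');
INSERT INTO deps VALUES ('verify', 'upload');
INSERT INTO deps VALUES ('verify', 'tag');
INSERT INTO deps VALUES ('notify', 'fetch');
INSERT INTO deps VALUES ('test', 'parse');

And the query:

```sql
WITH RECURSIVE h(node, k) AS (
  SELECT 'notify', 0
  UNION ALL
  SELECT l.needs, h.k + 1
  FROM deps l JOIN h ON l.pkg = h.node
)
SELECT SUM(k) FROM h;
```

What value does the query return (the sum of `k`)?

15

Base: (notify, k=0).
Iteration 1: edges from {notify} -> (fetch, k=1), (parse, k=1), (release, k=1).
Iteration 2: edges from {fetch,parse,release} -> (package, k=2), (test, k=2), (upload, k=2).
Iteration 3: edges from {package,test,upload} -> (index, k=3), (parse, k=3).
Iteration 4: no outgoing edges from {index,parse}; recursion stops.
SUM(k) = 0 + 1 + 1 + 1 + 2 + 2 + 2 + 3 + 3 = 15.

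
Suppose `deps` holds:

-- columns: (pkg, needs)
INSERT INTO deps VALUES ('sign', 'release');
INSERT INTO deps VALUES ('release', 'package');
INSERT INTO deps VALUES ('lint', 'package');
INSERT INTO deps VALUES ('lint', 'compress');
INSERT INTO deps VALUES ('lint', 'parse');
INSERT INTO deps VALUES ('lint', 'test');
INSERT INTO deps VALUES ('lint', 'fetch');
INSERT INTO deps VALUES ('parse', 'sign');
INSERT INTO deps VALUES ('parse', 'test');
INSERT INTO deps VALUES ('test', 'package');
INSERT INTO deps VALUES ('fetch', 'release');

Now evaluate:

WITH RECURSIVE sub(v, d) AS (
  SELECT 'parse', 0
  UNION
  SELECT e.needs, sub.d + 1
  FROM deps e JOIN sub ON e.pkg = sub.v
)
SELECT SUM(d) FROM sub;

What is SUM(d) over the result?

9

Base: (parse, d=0).
Iteration 1: edges from {parse} -> (sign, d=1), (test, d=1).
Iteration 2: edges from {sign,test} -> (package, d=2), (release, d=2).
Iteration 3: edges from {package,release} -> (package, d=3).
Iteration 4: no outgoing edges from {package}; recursion stops.
SUM(d) = 0 + 1 + 1 + 2 + 2 + 3 = 9.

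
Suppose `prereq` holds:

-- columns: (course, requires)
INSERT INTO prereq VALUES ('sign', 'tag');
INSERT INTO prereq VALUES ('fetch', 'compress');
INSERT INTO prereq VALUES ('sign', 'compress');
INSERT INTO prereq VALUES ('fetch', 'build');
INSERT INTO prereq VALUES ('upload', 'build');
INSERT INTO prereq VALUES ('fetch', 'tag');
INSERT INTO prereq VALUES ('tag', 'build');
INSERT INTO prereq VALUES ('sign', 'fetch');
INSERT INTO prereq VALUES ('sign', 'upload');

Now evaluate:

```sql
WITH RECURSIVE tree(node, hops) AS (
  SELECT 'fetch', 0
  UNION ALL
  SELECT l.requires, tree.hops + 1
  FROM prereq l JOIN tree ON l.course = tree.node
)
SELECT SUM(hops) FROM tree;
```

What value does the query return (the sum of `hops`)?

Base: (fetch, hops=0).
Iteration 1: edges from {fetch} -> (build, hops=1), (compress, hops=1), (tag, hops=1).
Iteration 2: edges from {build,compress,tag} -> (build, hops=2).
Iteration 3: no outgoing edges from {build}; recursion stops.
SUM(hops) = 0 + 1 + 1 + 1 + 2 = 5.

5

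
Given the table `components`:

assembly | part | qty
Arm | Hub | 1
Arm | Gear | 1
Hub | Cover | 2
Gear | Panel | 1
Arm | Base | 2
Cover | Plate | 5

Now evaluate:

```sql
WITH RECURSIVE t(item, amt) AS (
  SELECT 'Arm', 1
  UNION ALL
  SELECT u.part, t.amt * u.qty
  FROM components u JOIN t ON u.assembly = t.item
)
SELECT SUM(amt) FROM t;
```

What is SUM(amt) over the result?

18

Base: (Arm, amt=1).
Iteration 1: components of {Arm} -> Base = 1*2 = 2, Gear = 1*1 = 1, Hub = 1*1 = 1.
Iteration 2: components of {Base,Gear,Hub} -> Cover = 1*2 = 2, Panel = 1*1 = 1.
Iteration 3: components of {Cover,Panel} -> Plate = 2*5 = 10.
Iteration 4: no further components; recursion stops.
SUM(amt) = 1 + 1 + 1 + 2 + 1 + 2 + 10 = 18.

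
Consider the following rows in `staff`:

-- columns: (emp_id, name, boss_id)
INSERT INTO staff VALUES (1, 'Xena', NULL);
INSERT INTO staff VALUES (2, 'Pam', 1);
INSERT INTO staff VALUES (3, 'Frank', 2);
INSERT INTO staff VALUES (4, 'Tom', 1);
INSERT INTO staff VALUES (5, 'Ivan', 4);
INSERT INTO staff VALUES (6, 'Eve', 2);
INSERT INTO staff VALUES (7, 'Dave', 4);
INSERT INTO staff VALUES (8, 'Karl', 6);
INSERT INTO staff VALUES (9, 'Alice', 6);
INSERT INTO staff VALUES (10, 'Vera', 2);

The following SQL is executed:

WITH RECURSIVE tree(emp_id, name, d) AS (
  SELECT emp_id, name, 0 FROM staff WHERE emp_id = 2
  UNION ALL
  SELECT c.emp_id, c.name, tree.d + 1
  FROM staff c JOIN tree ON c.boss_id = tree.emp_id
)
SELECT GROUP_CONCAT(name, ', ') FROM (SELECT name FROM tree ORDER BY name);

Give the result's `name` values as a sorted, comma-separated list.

Alice, Eve, Frank, Karl, Pam, Vera

Base: emp_id=2 (Pam) at d 0.
Iteration 1: rows with boss_id in {2} -> Frank (id 3, d 1), Eve (id 6, d 1), Vera (id 10, d 1).
Iteration 2: rows with boss_id in {3,6,10} -> Karl (id 8, d 2), Alice (id 9, d 2).
Iteration 3: no rows with boss_id in {8,9}; recursion stops.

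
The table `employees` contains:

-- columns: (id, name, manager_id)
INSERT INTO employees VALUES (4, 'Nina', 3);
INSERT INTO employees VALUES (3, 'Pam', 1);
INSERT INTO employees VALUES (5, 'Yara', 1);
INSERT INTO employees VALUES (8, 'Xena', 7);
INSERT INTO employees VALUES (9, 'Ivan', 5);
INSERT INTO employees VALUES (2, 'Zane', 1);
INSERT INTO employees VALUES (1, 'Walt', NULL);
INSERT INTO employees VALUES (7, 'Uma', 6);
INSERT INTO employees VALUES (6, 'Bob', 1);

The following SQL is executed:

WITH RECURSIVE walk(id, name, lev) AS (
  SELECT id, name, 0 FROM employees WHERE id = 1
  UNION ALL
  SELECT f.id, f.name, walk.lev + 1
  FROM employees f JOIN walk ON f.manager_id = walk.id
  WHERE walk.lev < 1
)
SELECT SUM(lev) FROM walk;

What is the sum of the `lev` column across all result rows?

4

Base: id=1 (Walt) at lev 0.
Iteration 1: rows with manager_id in {1} -> Zane (id 2, lev 1), Pam (id 3, lev 1), Yara (id 5, lev 1), Bob (id 6, lev 1).
Iteration 2: lev < 1 fails for all current rows; recursion stops.
SUM(lev) = 0 + 1 + 1 + 1 + 1 = 4.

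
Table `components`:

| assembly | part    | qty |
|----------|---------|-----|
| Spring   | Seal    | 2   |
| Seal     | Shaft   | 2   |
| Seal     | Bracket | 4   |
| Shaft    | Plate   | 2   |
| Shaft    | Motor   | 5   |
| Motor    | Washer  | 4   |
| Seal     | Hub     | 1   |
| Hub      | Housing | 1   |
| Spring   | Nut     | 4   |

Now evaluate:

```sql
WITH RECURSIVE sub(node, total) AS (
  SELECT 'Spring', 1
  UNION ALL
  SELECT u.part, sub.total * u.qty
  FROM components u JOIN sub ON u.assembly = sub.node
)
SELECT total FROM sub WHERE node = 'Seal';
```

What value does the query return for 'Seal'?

Base: (Spring, total=1).
Iteration 1: components of {Spring} -> Nut = 1*4 = 4, Seal = 1*2 = 2.
Iteration 2: components of {Nut,Seal} -> Bracket = 2*4 = 8, Hub = 2*1 = 2, Shaft = 2*2 = 4.
Iteration 3: components of {Bracket,Hub,Shaft} -> Housing = 2*1 = 2, Motor = 4*5 = 20, Plate = 4*2 = 8.
Iteration 4: components of {Housing,Motor,Plate} -> Washer = 20*4 = 80.
Iteration 5: no further components; recursion stops.

2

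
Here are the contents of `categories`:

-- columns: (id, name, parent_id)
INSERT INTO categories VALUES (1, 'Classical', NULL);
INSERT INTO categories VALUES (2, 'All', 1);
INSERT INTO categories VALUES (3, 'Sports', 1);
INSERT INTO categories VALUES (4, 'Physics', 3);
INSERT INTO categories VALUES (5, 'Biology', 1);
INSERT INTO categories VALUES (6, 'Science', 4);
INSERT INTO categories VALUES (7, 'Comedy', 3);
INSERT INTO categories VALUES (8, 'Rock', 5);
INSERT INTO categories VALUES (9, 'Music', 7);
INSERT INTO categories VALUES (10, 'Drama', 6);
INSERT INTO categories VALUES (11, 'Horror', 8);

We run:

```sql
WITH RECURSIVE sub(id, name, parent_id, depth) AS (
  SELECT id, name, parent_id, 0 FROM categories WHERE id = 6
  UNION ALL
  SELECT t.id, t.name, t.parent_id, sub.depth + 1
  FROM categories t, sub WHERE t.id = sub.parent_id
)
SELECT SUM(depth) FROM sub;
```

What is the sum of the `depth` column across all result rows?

Base: id=6 (Science), parent_id=4, depth 0.
Iteration 1: join on id=4 -> Physics (id 4, parent_id=3, depth 1).
Iteration 2: join on id=3 -> Sports (id 3, parent_id=1, depth 2).
Iteration 3: join on id=1 -> Classical (id 1, parent_id=NULL, depth 3).
Iteration 4: parent_id is NULL; no match; recursion stops.
SUM(depth) = 0 + 1 + 2 + 3 = 6.

6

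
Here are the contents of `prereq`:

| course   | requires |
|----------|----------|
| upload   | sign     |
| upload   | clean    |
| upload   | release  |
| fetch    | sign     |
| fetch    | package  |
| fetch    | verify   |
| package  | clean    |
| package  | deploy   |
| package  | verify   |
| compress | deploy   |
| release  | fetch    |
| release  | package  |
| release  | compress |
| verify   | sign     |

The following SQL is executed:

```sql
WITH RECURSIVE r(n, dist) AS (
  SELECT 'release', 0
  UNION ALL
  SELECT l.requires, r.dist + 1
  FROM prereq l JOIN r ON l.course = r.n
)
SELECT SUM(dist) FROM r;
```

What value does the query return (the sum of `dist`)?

Base: (release, dist=0).
Iteration 1: edges from {release} -> (compress, dist=1), (fetch, dist=1), (package, dist=1).
Iteration 2: edges from {compress,fetch,package} -> (clean, dist=2), (deploy, dist=2) x2, (package, dist=2), (sign, dist=2), (verify, dist=2) x2. [UNION ALL keeps all 7 new rows, including repeats]
Iteration 3: edges from {clean,deploy,package,sign,verify} -> (clean, dist=3), (deploy, dist=3), (sign, dist=3) x2, (verify, dist=3). [UNION ALL keeps all 5 new rows, including repeats]
Iteration 4: edges from {clean,deploy,sign,verify} -> (sign, dist=4).
Iteration 5: no outgoing edges from {sign}; recursion stops.
SUM(dist) = 0 + 1 + 1 + 1 + 2 + 2 + 2 + 2 + 2 + 2 + 2 + 3 + 3 + 3 + ... (17 terms) = 36.

36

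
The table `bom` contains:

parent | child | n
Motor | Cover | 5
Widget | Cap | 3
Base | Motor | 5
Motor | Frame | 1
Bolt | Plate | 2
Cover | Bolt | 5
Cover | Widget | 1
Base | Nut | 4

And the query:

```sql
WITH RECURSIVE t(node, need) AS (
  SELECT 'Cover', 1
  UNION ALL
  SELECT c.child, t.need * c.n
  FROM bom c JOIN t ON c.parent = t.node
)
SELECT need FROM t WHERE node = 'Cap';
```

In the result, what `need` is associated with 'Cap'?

Base: (Cover, need=1).
Iteration 1: components of {Cover} -> Bolt = 1*5 = 5, Widget = 1*1 = 1.
Iteration 2: components of {Bolt,Widget} -> Cap = 1*3 = 3, Plate = 5*2 = 10.
Iteration 3: no further components; recursion stops.

3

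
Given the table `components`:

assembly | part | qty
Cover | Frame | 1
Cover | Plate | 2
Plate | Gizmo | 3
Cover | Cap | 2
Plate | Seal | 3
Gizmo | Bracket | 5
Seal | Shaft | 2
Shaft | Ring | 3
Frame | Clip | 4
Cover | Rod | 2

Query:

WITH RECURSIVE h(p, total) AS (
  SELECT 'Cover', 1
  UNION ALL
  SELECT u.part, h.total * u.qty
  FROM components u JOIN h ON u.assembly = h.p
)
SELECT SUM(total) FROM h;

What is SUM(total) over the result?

Base: (Cover, total=1).
Iteration 1: components of {Cover} -> Cap = 1*2 = 2, Frame = 1*1 = 1, Plate = 1*2 = 2, Rod = 1*2 = 2.
Iteration 2: components of {Cap,Frame,Plate,Rod} -> Clip = 1*4 = 4, Gizmo = 2*3 = 6, Seal = 2*3 = 6.
Iteration 3: components of {Clip,Gizmo,Seal} -> Bracket = 6*5 = 30, Shaft = 6*2 = 12.
Iteration 4: components of {Bracket,Shaft} -> Ring = 12*3 = 36.
Iteration 5: no further components; recursion stops.
SUM(total) = 1 + 1 + 2 + 2 + 2 + 4 + 6 + 6 + 30 + 12 + 36 = 102.

102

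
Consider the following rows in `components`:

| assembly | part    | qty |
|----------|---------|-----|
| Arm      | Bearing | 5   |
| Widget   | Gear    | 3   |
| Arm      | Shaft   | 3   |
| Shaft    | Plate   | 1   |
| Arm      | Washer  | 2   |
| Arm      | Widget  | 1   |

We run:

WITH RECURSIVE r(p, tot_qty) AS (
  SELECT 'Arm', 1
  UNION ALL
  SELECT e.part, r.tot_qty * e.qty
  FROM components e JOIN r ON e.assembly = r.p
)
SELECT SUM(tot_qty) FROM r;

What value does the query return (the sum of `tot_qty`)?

18

Base: (Arm, tot_qty=1).
Iteration 1: components of {Arm} -> Bearing = 1*5 = 5, Shaft = 1*3 = 3, Washer = 1*2 = 2, Widget = 1*1 = 1.
Iteration 2: components of {Bearing,Shaft,Washer,Widget} -> Gear = 1*3 = 3, Plate = 3*1 = 3.
Iteration 3: no further components; recursion stops.
SUM(tot_qty) = 1 + 5 + 3 + 1 + 2 + 3 + 3 = 18.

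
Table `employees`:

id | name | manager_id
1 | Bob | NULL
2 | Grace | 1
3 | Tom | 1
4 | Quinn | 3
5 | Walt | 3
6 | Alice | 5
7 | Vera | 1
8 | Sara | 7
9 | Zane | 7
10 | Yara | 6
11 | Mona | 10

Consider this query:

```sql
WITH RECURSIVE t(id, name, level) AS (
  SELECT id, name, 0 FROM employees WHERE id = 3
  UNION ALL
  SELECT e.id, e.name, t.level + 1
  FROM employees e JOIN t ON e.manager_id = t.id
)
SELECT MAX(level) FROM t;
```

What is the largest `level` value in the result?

4

Base: id=3 (Tom) at level 0.
Iteration 1: rows with manager_id in {3} -> Quinn (id 4, level 1), Walt (id 5, level 1).
Iteration 2: rows with manager_id in {4,5} -> Alice (id 6, level 2).
Iteration 3: rows with manager_id in {6} -> Yara (id 10, level 3).
Iteration 4: rows with manager_id in {10} -> Mona (id 11, level 4).
Iteration 5: no rows with manager_id in {11}; recursion stops.
level values: 0, 1, 1, 2, 3, 4; the maximum is 4.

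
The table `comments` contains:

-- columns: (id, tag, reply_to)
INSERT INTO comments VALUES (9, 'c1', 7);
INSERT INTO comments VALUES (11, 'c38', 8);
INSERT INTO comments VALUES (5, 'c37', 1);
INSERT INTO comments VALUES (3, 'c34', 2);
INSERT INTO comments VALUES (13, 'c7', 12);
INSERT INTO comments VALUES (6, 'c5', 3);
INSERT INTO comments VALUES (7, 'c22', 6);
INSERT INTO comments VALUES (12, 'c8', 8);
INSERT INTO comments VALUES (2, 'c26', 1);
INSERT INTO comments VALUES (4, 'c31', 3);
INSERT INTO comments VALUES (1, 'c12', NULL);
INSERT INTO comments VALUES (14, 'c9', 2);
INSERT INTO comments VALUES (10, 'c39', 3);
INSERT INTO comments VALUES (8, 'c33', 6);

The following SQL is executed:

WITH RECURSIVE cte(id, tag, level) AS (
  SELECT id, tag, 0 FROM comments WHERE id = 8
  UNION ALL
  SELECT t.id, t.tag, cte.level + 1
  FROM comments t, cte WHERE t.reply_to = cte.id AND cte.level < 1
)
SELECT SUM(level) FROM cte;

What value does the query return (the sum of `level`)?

2

Base: id=8 (c33) at level 0.
Iteration 1: rows with reply_to in {8} -> c38 (id 11, level 1), c8 (id 12, level 1).
Iteration 2: level < 1 fails for all current rows; recursion stops.
SUM(level) = 0 + 1 + 1 = 2.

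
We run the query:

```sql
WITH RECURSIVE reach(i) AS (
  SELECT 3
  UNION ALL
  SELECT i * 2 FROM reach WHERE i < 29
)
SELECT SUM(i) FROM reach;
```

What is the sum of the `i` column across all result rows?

Base: i=3.
Iteration 1: 3 < 29 holds -> i = 3 * 2 = 6.
Iteration 2: 6 < 29 holds -> i = 6 * 2 = 12.
Iteration 3: 12 < 29 holds -> i = 12 * 2 = 24.
Iteration 4: 24 < 29 holds -> i = 24 * 2 = 48.
Iteration 5: 48 < 29 fails; recursion stops.
SUM(i) = 3 + 6 + 12 + 24 + 48 = 93.

93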